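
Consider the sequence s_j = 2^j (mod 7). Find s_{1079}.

4

s_0 = 1; s_1 = 2; s_2 = 4; s_3 = 1.
The sequence repeats with period 3.
(1079 - 0) mod 3 = 2, so s_{1079} = s_2 = 4.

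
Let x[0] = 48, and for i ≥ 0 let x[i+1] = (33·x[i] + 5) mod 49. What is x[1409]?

Computing terms: x[0] = 48; x[1] = 21; x[2] = 12; x[3] = 9; x[4] = 8; x[5] = 24; x[6] = 13; x[7] = 42; x[8] = 19; x[9] = 44; x[10] = 36; x[11] = 17; x[12] = 27; x[13] = 14; x[14] = 26; x[15] = 30; x[16] = 15; x[17] = 10; x[18] = 41; x[19] = 35; x[20] = 33; x[21] = 16; x[22] = 43; x[23] = 3; x[24] = 6; x[25] = 7; x[26] = 40; x[27] = 2; x[28] = 22; x[29] = 45; x[30] = 20; x[31] = 28; x[32] = 47; x[33] = 37; x[34] = 1; x[35] = 38; x[36] = 34; x[37] = 0; x[38] = 5; x[39] = 23; x[40] = 29; x[41] = 31; x[42] = 48.
The sequence repeats with period 42.
So x[1409] = x[0 + ((1409-0) mod 42)] = x[23] = 3.

3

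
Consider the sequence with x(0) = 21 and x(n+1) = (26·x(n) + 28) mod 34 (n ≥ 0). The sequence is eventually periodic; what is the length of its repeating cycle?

Listing terms: x(0) = 21,  x(1) = 30,  x(2) = 26,  x(3) = 24,  x(4) = 6,  x(5) = 14,  x(6) = 18,  x(7) = 20,  x(8) = 4,  x(9) = 30.
Since x(9) = x(1) = 30, the sequence is eventually periodic: after a pre-period of length 1 it cycles with period 8.

8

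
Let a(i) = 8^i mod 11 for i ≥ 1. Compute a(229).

7

We have a(1) = 8; a(2) = 9; a(3) = 6; a(4) = 4; a(5) = 10; a(6) = 3; a(7) = 2; a(8) = 5; a(9) = 7; a(10) = 1; a(11) = 8.
The sequence repeats with period 10.
So a(229) = a(1 + ((229-1) mod 10)) = a(9) = 7.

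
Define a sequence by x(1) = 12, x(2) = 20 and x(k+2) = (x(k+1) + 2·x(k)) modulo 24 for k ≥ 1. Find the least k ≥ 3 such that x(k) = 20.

Computing terms: x(1) = 12, x(2) = 20, x(3) = 20, x(4) = 12, x(5) = 4, x(6) = 4, x(7) = 12, x(8) = 20.
Since (x(7), x(8)) = (x(1), x(2)) = (12, 20) (two consecutive terms determine the rest), the sequence is periodic with period 6.
The value 20 first appears (with k ≥ 3) at x(3).

3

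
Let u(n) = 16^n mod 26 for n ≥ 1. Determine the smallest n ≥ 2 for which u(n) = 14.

3

Listing terms: u(1) = 16; u(2) = 22; u(3) = 14; u(4) = 16.
The sequence repeats with period 3.
The value 14 first appears (with n ≥ 2) at u(3).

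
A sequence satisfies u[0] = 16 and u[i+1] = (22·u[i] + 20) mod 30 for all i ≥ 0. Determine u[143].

Listing terms: u[0] = 16,  u[1] = 12,  u[2] = 14,  u[3] = 28,  u[4] = 6,  u[5] = 2,  u[6] = 4,  u[7] = 18,  u[8] = 26,  u[9] = 22,  u[10] = 24,  u[11] = 8,  u[12] = 16.
The sequence repeats with period 12.
So u[143] = u[0 + ((143-0) mod 12)] = u[11] = 8.

8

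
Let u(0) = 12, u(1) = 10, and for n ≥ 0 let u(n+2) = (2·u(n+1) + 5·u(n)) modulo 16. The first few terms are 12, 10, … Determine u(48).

Listing terms: u(0) = 12,  u(1) = 10,  u(2) = 0,  u(3) = 2,  u(4) = 4,  u(5) = 2,  u(6) = 8,  u(7) = 10,  u(8) = 12,  u(9) = 10.
Since (u(8), u(9)) = (u(0), u(1)) = (12, 10) (two consecutive terms determine the rest), the sequence is periodic with period 8.
(48 - 0) mod 8 = 0, so u(48) = u(0) = 12.

12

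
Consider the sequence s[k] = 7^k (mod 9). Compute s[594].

s[0] = 1, s[1] = 7, s[2] = 4, s[3] = 1.
The sequence repeats with period 3.
(594 - 0) mod 3 = 0, so s[594] = s[0] = 1.

1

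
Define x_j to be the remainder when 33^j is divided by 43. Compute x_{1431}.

Computing terms: x_0 = 1, x_1 = 33, x_2 = 14, x_3 = 32, x_4 = 24, x_5 = 18, x_6 = 35, x_7 = 37, x_8 = 17, x_9 = 2, x_{10} = 23, x_{11} = 28, x_{12} = 21, x_{13} = 5, x_{14} = 36, x_{15} = 27, x_{16} = 31, x_{17} = 34, x_{18} = 4, x_{19} = 3, x_{20} = 13, x_{21} = 42, x_{22} = 10, x_{23} = 29, x_{24} = 11, x_{25} = 19, x_{26} = 25, x_{27} = 8, x_{28} = 6, x_{29} = 26, x_{30} = 41, x_{31} = 20, x_{32} = 15, x_{33} = 22, x_{34} = 38, x_{35} = 7, x_{36} = 16, x_{37} = 12, x_{38} = 9, x_{39} = 39, x_{40} = 40, x_{41} = 30, x_{42} = 1.
The sequence repeats with period 42.
So x_{1431} = x_{0 + ((1431-0) mod 42)} = x_3 = 32.

32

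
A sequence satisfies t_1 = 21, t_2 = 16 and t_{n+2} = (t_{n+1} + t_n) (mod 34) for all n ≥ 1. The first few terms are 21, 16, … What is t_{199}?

13

t_1 = 21,  t_2 = 16,  t_3 = 3,  t_4 = 19,  t_5 = 22,  t_6 = 7,  t_7 = 29,  t_8 = 2,  t_9 = 31,  t_{10} = 33,  t_{11} = 30,  t_{12} = 29,  t_{13} = 25,  t_{14} = 20,  t_{15} = 11,  t_{16} = 31,  t_{17} = 8,  t_{18} = 5,  t_{19} = 13,  t_{20} = 18,  t_{21} = 31,  t_{22} = 15,  t_{23} = 12,  t_{24} = 27,  t_{25} = 5,  t_{26} = 32,  t_{27} = 3,  t_{28} = 1,  t_{29} = 4,  t_{30} = 5,  t_{31} = 9,  t_{32} = 14,  t_{33} = 23,  t_{34} = 3,  t_{35} = 26,  t_{36} = 29,  t_{37} = 21,  t_{38} = 16.
The sequence repeats with period 36.
(199 - 1) mod 36 = 18, so t_{199} = t_{19} = 13.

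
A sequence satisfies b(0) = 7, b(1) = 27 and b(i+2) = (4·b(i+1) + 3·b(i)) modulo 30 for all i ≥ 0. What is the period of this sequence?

24

Listing terms: b(0) = 7,  b(1) = 27,  b(2) = 9,  b(3) = 27,  b(4) = 15,  b(5) = 21,  b(6) = 9,  b(7) = 9,  b(8) = 3,  b(9) = 9,  b(10) = 15,  b(11) = 27,  b(12) = 3,  b(13) = 3,  b(14) = 21,  b(15) = 3,  b(16) = 15,  b(17) = 9,  b(18) = 21,  b(19) = 21,  b(20) = 27,  b(21) = 21,  b(22) = 15,  b(23) = 3,  b(24) = 27,  b(25) = 27,  b(26) = 9.
Since (b(25), b(26)) = (b(1), b(2)) = (27, 9) (two consecutive terms determine the rest), the sequence is eventually periodic: after a pre-period of length 1 it cycles with period 24.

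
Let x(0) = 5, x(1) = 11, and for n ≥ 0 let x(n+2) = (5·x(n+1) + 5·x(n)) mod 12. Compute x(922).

Listing terms: x(0) = 5; x(1) = 11; x(2) = 8; x(3) = 11; x(4) = 11; x(5) = 2; x(6) = 5; x(7) = 11.
The sequence repeats with period 6.
So x(922) = x(0 + ((922-0) mod 6)) = x(4) = 11.

11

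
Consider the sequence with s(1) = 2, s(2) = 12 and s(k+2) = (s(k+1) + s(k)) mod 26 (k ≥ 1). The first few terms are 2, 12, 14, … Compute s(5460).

Computing terms: s(1) = 2,  s(2) = 12,  s(3) = 14,  s(4) = 0,  s(5) = 14,  s(6) = 14,  s(7) = 2,  s(8) = 16,  s(9) = 18,  s(10) = 8,  s(11) = 0,  s(12) = 8,  s(13) = 8,  s(14) = 16,  s(15) = 24,  s(16) = 14,  s(17) = 12,  s(18) = 0,  s(19) = 12,  s(20) = 12,  s(21) = 24,  s(22) = 10,  s(23) = 8,  s(24) = 18,  s(25) = 0,  s(26) = 18,  s(27) = 18,  s(28) = 10,  s(29) = 2,  s(30) = 12.
The sequence repeats with period 28.
So s(5460) = s(1 + ((5460-1) mod 28)) = s(28) = 10.

10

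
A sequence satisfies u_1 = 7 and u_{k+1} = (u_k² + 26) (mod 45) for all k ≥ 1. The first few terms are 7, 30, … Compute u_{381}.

Computing terms: u_1 = 7,  u_2 = 30,  u_3 = 26,  u_4 = 27,  u_5 = 35,  u_6 = 36,  u_7 = 17,  u_8 = 0,  u_9 = 26.
Since u_9 = u_3 = 26, the sequence is eventually periodic: after a pre-period of length 2 it cycles with period 6.
For k ≥ 3, u_k depends only on (k - 3) mod 6. (381 - 3) mod 6 = 0, so u_{381} = u_3 = 26.

26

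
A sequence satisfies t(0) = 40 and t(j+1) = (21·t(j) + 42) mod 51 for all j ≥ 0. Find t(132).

We have t(0) = 40; t(1) = 15; t(2) = 0; t(3) = 42; t(4) = 6; t(5) = 15.
Since t(5) = t(1) = 15, the sequence is eventually periodic: after a pre-period of length 1 it cycles with period 4.
For j ≥ 1, t(j) depends only on (j - 1) mod 4. (132 - 1) mod 4 = 3, so t(132) = t(4) = 6.

6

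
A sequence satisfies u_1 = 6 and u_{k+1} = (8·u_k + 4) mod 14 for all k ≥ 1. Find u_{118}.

12

We have u_1 = 6, u_2 = 10, u_3 = 0, u_4 = 4, u_5 = 8, u_6 = 12, u_7 = 2, u_8 = 6.
The sequence repeats with period 7.
(118 - 1) mod 7 = 5, so u_{118} = u_6 = 12.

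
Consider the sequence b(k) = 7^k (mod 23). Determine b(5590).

Listing terms: b(1) = 7; b(2) = 3; b(3) = 21; b(4) = 9; b(5) = 17; b(6) = 4; b(7) = 5; b(8) = 12; b(9) = 15; b(10) = 13; b(11) = 22; b(12) = 16; b(13) = 20; b(14) = 2; b(15) = 14; b(16) = 6; b(17) = 19; b(18) = 18; b(19) = 11; b(20) = 8; b(21) = 10; b(22) = 1; b(23) = 7.
The sequence repeats with period 22.
(5590 - 1) mod 22 = 1, so b(5590) = b(2) = 3.

3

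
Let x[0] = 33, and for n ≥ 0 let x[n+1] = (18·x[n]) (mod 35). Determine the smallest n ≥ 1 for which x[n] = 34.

Listing terms: x[0] = 33, x[1] = 34, x[2] = 17, x[3] = 26, x[4] = 13, x[5] = 24, x[6] = 12, x[7] = 6, x[8] = 3, x[9] = 19, x[10] = 27, x[11] = 31, x[12] = 33.
Since x[12] = x[0] = 33, the sequence is periodic with period 12.
The value 34 first appears (with n ≥ 1) at x[1].

1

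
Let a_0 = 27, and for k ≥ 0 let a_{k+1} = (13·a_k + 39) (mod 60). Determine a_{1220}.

27

Listing terms: a_0 = 27; a_1 = 30; a_2 = 9; a_3 = 36; a_4 = 27.
Since a_4 = a_0 = 27, the sequence is periodic with period 4.
So a_{1220} = a_{0 + ((1220-0) mod 4)} = a_0 = 27.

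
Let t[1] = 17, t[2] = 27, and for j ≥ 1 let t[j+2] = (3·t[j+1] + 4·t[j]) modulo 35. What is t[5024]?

20

t[1] = 17; t[2] = 27; t[3] = 9; t[4] = 30; t[5] = 21; t[6] = 8; t[7] = 3; t[8] = 6; t[9] = 30; t[10] = 9; t[11] = 7; t[12] = 22; t[13] = 24; t[14] = 20; t[15] = 16; t[16] = 23; t[17] = 28; t[18] = 1; t[19] = 10; t[20] = 34; t[21] = 2; t[22] = 2; t[23] = 14; t[24] = 15; t[25] = 31; t[26] = 13; t[27] = 23; t[28] = 16; t[29] = 0; t[30] = 29; t[31] = 17; t[32] = 27.
Since (t[31], t[32]) = (t[1], t[2]) = (17, 27) (two consecutive terms determine the rest), the sequence is periodic with period 30.
(5024 - 1) mod 30 = 13, so t[5024] = t[14] = 20.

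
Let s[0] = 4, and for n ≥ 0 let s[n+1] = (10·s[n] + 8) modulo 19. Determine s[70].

Listing terms: s[0] = 4; s[1] = 10; s[2] = 13; s[3] = 5; s[4] = 1; s[5] = 18; s[6] = 17; s[7] = 7; s[8] = 2; s[9] = 9; s[10] = 3; s[11] = 0; s[12] = 8; s[13] = 12; s[14] = 14; s[15] = 15; s[16] = 6; s[17] = 11; s[18] = 4.
Since s[18] = s[0] = 4, the sequence is periodic with period 18.
(70 - 0) mod 18 = 16, so s[70] = s[16] = 6.

6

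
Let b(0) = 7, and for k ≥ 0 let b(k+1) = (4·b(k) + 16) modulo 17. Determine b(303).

2

b(0) = 7,  b(1) = 10,  b(2) = 5,  b(3) = 2,  b(4) = 7.
Since b(4) = b(0) = 7, the sequence is periodic with period 4.
So b(303) = b(0 + ((303-0) mod 4)) = b(3) = 2.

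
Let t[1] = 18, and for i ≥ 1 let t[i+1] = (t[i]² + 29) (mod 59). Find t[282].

58

t[1] = 18,  t[2] = 58,  t[3] = 30,  t[4] = 44,  t[5] = 18.
The sequence repeats with period 4.
So t[282] = t[1 + ((282-1) mod 4)] = t[2] = 58.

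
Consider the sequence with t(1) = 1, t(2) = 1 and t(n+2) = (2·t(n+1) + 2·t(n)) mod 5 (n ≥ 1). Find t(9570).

Listing terms: t(1) = 1,  t(2) = 1,  t(3) = 4,  t(4) = 0,  t(5) = 3,  t(6) = 1,  t(7) = 3,  t(8) = 3,  t(9) = 2,  t(10) = 0,  t(11) = 4,  t(12) = 3,  t(13) = 4,  t(14) = 4,  t(15) = 1,  t(16) = 0,  t(17) = 2,  t(18) = 4,  t(19) = 2,  t(20) = 2,  t(21) = 3,  t(22) = 0,  t(23) = 1,  t(24) = 2,  t(25) = 1,  t(26) = 1.
Since (t(25), t(26)) = (t(1), t(2)) = (1, 1) (two consecutive terms determine the rest), the sequence is periodic with period 24.
So t(9570) = t(1 + ((9570-1) mod 24)) = t(18) = 4.

4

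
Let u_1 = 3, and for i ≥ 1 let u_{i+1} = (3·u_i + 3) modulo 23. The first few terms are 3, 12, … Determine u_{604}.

We have u_1 = 3; u_2 = 12; u_3 = 16; u_4 = 5; u_5 = 18; u_6 = 11; u_7 = 13; u_8 = 19; u_9 = 14; u_{10} = 22; u_{11} = 0; u_{12} = 3.
The sequence repeats with period 11.
So u_{604} = u_{1 + ((604-1) mod 11)} = u_{10} = 22.

22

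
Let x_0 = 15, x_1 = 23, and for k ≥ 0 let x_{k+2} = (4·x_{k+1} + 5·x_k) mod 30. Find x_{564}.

Computing terms: x_0 = 15,  x_1 = 23,  x_2 = 17,  x_3 = 3,  x_4 = 7,  x_5 = 13,  x_6 = 27,  x_7 = 23,  x_8 = 17.
Since (x_7, x_8) = (x_1, x_2) = (23, 17) (two consecutive terms determine the rest), the sequence is eventually periodic: after a pre-period of length 1 it cycles with period 6.
For k ≥ 1, x_k depends only on (k - 1) mod 6. (564 - 1) mod 6 = 5, so x_{564} = x_6 = 27.

27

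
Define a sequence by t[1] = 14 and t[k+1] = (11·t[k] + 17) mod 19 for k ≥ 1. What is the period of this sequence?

3

Computing terms: t[1] = 14,  t[2] = 0,  t[3] = 17,  t[4] = 14.
Since t[4] = t[1] = 14, the sequence is periodic with period 3.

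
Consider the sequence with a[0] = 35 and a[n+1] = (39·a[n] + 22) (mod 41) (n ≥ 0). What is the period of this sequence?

Computing terms: a[0] = 35; a[1] = 34; a[2] = 36; a[3] = 32; a[4] = 40; a[5] = 24; a[6] = 15; a[7] = 33; a[8] = 38; a[9] = 28; a[10] = 7; a[11] = 8; a[12] = 6; a[13] = 10; a[14] = 2; a[15] = 18; a[16] = 27; a[17] = 9; a[18] = 4; a[19] = 14; a[20] = 35.
Since a[20] = a[0] = 35, the sequence is periodic with period 20.

20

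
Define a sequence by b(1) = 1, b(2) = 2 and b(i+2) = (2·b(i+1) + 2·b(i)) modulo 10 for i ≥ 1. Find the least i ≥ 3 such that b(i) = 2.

11

b(1) = 1,  b(2) = 2,  b(3) = 6,  b(4) = 6,  b(5) = 4,  b(6) = 0,  b(7) = 8,  b(8) = 6,  b(9) = 8,  b(10) = 8,  b(11) = 2,  b(12) = 0,  b(13) = 4,  b(14) = 8,  b(15) = 4,  b(16) = 4,  b(17) = 6,  b(18) = 0,  b(19) = 2,  b(20) = 4,  b(21) = 2,  b(22) = 2,  b(23) = 8,  b(24) = 0,  b(25) = 6,  b(26) = 2,  b(27) = 6.
Since (b(26), b(27)) = (b(2), b(3)) = (2, 6) (two consecutive terms determine the rest), the sequence is eventually periodic: after a pre-period of length 1 it cycles with period 24.
The value 2 first appears (with i ≥ 3) at b(11).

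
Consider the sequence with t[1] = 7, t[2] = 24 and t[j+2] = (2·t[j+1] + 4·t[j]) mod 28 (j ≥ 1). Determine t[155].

4

Computing terms: t[1] = 7,  t[2] = 24,  t[3] = 20,  t[4] = 24,  t[5] = 16,  t[6] = 16,  t[7] = 12,  t[8] = 4,  t[9] = 0,  t[10] = 16,  t[11] = 4,  t[12] = 16,  t[13] = 20,  t[14] = 20,  t[15] = 8,  t[16] = 12,  t[17] = 0,  t[18] = 20,  t[19] = 12,  t[20] = 20,  t[21] = 4,  t[22] = 4,  t[23] = 24,  t[24] = 8,  t[25] = 0,  t[26] = 4,  t[27] = 8,  t[28] = 4,  t[29] = 12,  t[30] = 12,  t[31] = 16,  t[32] = 24,  t[33] = 0,  t[34] = 12,  t[35] = 24,  t[36] = 12,  t[37] = 8,  t[38] = 8,  t[39] = 20,  t[40] = 16,  t[41] = 0,  t[42] = 8,  t[43] = 16,  t[44] = 8,  t[45] = 24,  t[46] = 24,  t[47] = 4,  t[48] = 20,  t[49] = 0,  t[50] = 24,  t[51] = 20.
Since (t[50], t[51]) = (t[2], t[3]) = (24, 20) (two consecutive terms determine the rest), the sequence is eventually periodic: after a pre-period of length 1 it cycles with period 48.
For j ≥ 2, t[j] depends only on (j - 2) mod 48. (155 - 2) mod 48 = 9, so t[155] = t[11] = 4.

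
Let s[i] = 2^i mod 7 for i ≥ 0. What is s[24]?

Computing terms: s[0] = 1, s[1] = 2, s[2] = 4, s[3] = 1.
Since s[3] = s[0] = 1, the sequence is periodic with period 3.
So s[24] = s[0 + ((24-0) mod 3)] = s[0] = 1.

1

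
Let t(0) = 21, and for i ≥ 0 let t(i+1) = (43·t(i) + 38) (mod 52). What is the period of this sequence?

6

Listing terms: t(0) = 21; t(1) = 5; t(2) = 45; t(3) = 49; t(4) = 13; t(5) = 25; t(6) = 21.
Since t(6) = t(0) = 21, the sequence is periodic with period 6.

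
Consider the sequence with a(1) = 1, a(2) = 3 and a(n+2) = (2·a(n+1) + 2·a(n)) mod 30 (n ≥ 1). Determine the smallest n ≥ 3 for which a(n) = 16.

10

a(1) = 1, a(2) = 3, a(3) = 8, a(4) = 22, a(5) = 0, a(6) = 14, a(7) = 28, a(8) = 24, a(9) = 14, a(10) = 16, a(11) = 0, a(12) = 2, a(13) = 4, a(14) = 12, a(15) = 2, a(16) = 28, a(17) = 0, a(18) = 26, a(19) = 22, a(20) = 6, a(21) = 26, a(22) = 4, a(23) = 0, a(24) = 8, a(25) = 16, a(26) = 18, a(27) = 8, a(28) = 22.
Since (a(27), a(28)) = (a(3), a(4)) = (8, 22) (two consecutive terms determine the rest), the sequence is eventually periodic: after a pre-period of length 2 it cycles with period 24.
The value 16 first appears (with n ≥ 3) at a(10).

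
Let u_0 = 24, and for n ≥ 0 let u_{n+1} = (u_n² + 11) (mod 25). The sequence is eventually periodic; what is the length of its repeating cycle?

3

Computing terms: u_0 = 24; u_1 = 12; u_2 = 5; u_3 = 11; u_4 = 7; u_5 = 10; u_6 = 11.
Since u_6 = u_3 = 11, the sequence is eventually periodic: after a pre-period of length 3 it cycles with period 3.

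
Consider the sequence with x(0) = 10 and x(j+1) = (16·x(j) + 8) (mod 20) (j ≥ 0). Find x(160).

0

Listing terms: x(0) = 10; x(1) = 8; x(2) = 16; x(3) = 4; x(4) = 12; x(5) = 0; x(6) = 8.
Since x(6) = x(1) = 8, the sequence is eventually periodic: after a pre-period of length 1 it cycles with period 5.
For j ≥ 1, x(j) depends only on (j - 1) mod 5. (160 - 1) mod 5 = 4, so x(160) = x(5) = 0.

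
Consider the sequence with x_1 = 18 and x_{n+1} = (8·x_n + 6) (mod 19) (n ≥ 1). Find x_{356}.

Computing terms: x_1 = 18,  x_2 = 17,  x_3 = 9,  x_4 = 2,  x_5 = 3,  x_6 = 11,  x_7 = 18.
Since x_7 = x_1 = 18, the sequence is periodic with period 6.
So x_{356} = x_{1 + ((356-1) mod 6)} = x_2 = 17.

17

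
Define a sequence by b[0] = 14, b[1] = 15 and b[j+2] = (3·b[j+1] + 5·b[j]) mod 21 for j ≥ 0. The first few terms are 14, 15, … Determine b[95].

3

b[0] = 14, b[1] = 15, b[2] = 10, b[3] = 0, b[4] = 8, b[5] = 3, b[6] = 7, b[7] = 15, b[8] = 17, b[9] = 0, b[10] = 1, b[11] = 3, b[12] = 14, b[13] = 15.
Since (b[12], b[13]) = (b[0], b[1]) = (14, 15) (two consecutive terms determine the rest), the sequence is periodic with period 12.
(95 - 0) mod 12 = 11, so b[95] = b[11] = 3.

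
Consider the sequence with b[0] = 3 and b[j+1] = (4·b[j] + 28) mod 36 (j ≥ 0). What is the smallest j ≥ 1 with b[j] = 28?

7

b[0] = 3, b[1] = 4, b[2] = 8, b[3] = 24, b[4] = 16, b[5] = 20, b[6] = 0, b[7] = 28, b[8] = 32, b[9] = 12, b[10] = 4.
Since b[10] = b[1] = 4, the sequence is eventually periodic: after a pre-period of length 1 it cycles with period 9.
The value 28 first appears (with j ≥ 1) at b[7].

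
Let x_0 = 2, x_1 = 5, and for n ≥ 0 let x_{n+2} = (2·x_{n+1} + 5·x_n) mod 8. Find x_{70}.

0

Computing terms: x_0 = 2,  x_1 = 5,  x_2 = 4,  x_3 = 1,  x_4 = 6,  x_5 = 1,  x_6 = 0,  x_7 = 5,  x_8 = 2,  x_9 = 5.
The sequence repeats with period 8.
So x_{70} = x_{0 + ((70-0) mod 8)} = x_6 = 0.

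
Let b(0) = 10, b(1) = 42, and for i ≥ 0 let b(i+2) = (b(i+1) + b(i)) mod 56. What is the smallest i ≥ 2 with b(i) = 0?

17

Computing terms: b(0) = 10; b(1) = 42; b(2) = 52; b(3) = 38; b(4) = 34; b(5) = 16; b(6) = 50; b(7) = 10; b(8) = 4; b(9) = 14; b(10) = 18; b(11) = 32; b(12) = 50; b(13) = 26; b(14) = 20; b(15) = 46; b(16) = 10; b(17) = 0; b(18) = 10; b(19) = 10; b(20) = 20; b(21) = 30; b(22) = 50; b(23) = 24; b(24) = 18; b(25) = 42; b(26) = 4; b(27) = 46; b(28) = 50; b(29) = 40; b(30) = 34; b(31) = 18; b(32) = 52; b(33) = 14; b(34) = 10; b(35) = 24; b(36) = 34; b(37) = 2; b(38) = 36; b(39) = 38; b(40) = 18; b(41) = 0; b(42) = 18; b(43) = 18; b(44) = 36; b(45) = 54; b(46) = 34; b(47) = 32; b(48) = 10; b(49) = 42.
Since (b(48), b(49)) = (b(0), b(1)) = (10, 42) (two consecutive terms determine the rest), the sequence is periodic with period 48.
The value 0 first appears (with i ≥ 2) at b(17).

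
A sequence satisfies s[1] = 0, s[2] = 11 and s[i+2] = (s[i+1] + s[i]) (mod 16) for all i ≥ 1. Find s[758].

Listing terms: s[1] = 0; s[2] = 11; s[3] = 11; s[4] = 6; s[5] = 1; s[6] = 7; s[7] = 8; s[8] = 15; s[9] = 7; s[10] = 6; s[11] = 13; s[12] = 3; s[13] = 0; s[14] = 3; s[15] = 3; s[16] = 6; s[17] = 9; s[18] = 15; s[19] = 8; s[20] = 7; s[21] = 15; s[22] = 6; s[23] = 5; s[24] = 11; s[25] = 0; s[26] = 11.
The sequence repeats with period 24.
So s[758] = s[1 + ((758-1) mod 24)] = s[14] = 3.

3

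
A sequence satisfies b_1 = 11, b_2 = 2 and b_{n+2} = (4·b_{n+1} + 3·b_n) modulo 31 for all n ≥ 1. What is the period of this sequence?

b_1 = 11; b_2 = 2; b_3 = 10; b_4 = 15; b_5 = 28; b_6 = 2; b_7 = 30; b_8 = 2; b_9 = 5; b_{10} = 26; b_{11} = 26; b_{12} = 27; b_{13} = 0; b_{14} = 19; b_{15} = 14; b_{16} = 20; b_{17} = 29; b_{18} = 21; b_{19} = 16; b_{20} = 3; b_{21} = 29; b_{22} = 1; b_{23} = 29; b_{24} = 26; b_{25} = 5; b_{26} = 5; b_{27} = 4; b_{28} = 0; b_{29} = 12; b_{30} = 17; b_{31} = 11; b_{32} = 2.
The sequence repeats with period 30.

30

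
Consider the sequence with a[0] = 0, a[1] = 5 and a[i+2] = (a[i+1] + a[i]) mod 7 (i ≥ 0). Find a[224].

a[0] = 0,  a[1] = 5,  a[2] = 5,  a[3] = 3,  a[4] = 1,  a[5] = 4,  a[6] = 5,  a[7] = 2,  a[8] = 0,  a[9] = 2,  a[10] = 2,  a[11] = 4,  a[12] = 6,  a[13] = 3,  a[14] = 2,  a[15] = 5,  a[16] = 0,  a[17] = 5.
The sequence repeats with period 16.
(224 - 0) mod 16 = 0, so a[224] = a[0] = 0.

0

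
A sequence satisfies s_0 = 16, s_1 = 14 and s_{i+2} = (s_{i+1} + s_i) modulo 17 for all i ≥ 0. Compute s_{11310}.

5

We have s_0 = 16, s_1 = 14, s_2 = 13, s_3 = 10, s_4 = 6, s_5 = 16, s_6 = 5, s_7 = 4, s_8 = 9, s_9 = 13, s_{10} = 5, s_{11} = 1, s_{12} = 6, s_{13} = 7, s_{14} = 13, s_{15} = 3, s_{16} = 16, s_{17} = 2, s_{18} = 1, s_{19} = 3, s_{20} = 4, s_{21} = 7, s_{22} = 11, s_{23} = 1, s_{24} = 12, s_{25} = 13, s_{26} = 8, s_{27} = 4, s_{28} = 12, s_{29} = 16, s_{30} = 11, s_{31} = 10, s_{32} = 4, s_{33} = 14, s_{34} = 1, s_{35} = 15, s_{36} = 16, s_{37} = 14.
Since (s_{36}, s_{37}) = (s_0, s_1) = (16, 14) (two consecutive terms determine the rest), the sequence is periodic with period 36.
So s_{11310} = s_{0 + ((11310-0) mod 36)} = s_6 = 5.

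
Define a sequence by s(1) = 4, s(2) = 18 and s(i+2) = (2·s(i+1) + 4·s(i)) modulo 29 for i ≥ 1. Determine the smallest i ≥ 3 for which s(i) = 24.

11

Computing terms: s(1) = 4, s(2) = 18, s(3) = 23, s(4) = 2, s(5) = 9, s(6) = 26, s(7) = 1, s(8) = 19, s(9) = 13, s(10) = 15, s(11) = 24, s(12) = 21, s(13) = 22, s(14) = 12, s(15) = 25, s(16) = 11, s(17) = 6, s(18) = 27, s(19) = 20, s(20) = 3, s(21) = 28, s(22) = 10, s(23) = 16, s(24) = 14, s(25) = 5, s(26) = 8, s(27) = 7, s(28) = 17, s(29) = 4, s(30) = 18.
The sequence repeats with period 28.
The value 24 first appears (with i ≥ 3) at s(11).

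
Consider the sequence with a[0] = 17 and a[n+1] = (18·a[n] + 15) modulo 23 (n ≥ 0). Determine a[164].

We have a[0] = 17,  a[1] = 22,  a[2] = 20,  a[3] = 7,  a[4] = 3,  a[5] = 0,  a[6] = 15,  a[7] = 9,  a[8] = 16,  a[9] = 4,  a[10] = 18,  a[11] = 17.
The sequence repeats with period 11.
So a[164] = a[0 + ((164-0) mod 11)] = a[10] = 18.

18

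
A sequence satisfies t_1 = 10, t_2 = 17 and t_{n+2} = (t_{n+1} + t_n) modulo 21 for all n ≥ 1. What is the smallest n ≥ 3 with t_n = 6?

Computing terms: t_1 = 10; t_2 = 17; t_3 = 6; t_4 = 2; t_5 = 8; t_6 = 10; t_7 = 18; t_8 = 7; t_9 = 4; t_{10} = 11; t_{11} = 15; t_{12} = 5; t_{13} = 20; t_{14} = 4; t_{15} = 3; t_{16} = 7; t_{17} = 10; t_{18} = 17.
The sequence repeats with period 16.
The value 6 first appears (with n ≥ 3) at t_3.

3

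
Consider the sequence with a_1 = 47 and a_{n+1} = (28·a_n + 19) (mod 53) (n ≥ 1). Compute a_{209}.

Listing terms: a_1 = 47, a_2 = 10, a_3 = 34, a_4 = 17, a_5 = 18, a_6 = 46, a_7 = 35, a_8 = 45, a_9 = 7, a_{10} = 3, a_{11} = 50, a_{12} = 41, a_{13} = 1, a_{14} = 47.
The sequence repeats with period 13.
So a_{209} = a_{1 + ((209-1) mod 13)} = a_1 = 47.

47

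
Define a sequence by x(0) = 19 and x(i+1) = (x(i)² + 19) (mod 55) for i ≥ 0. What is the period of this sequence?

6

Listing terms: x(0) = 19,  x(1) = 50,  x(2) = 44,  x(3) = 30,  x(4) = 39,  x(5) = 0,  x(6) = 19.
The sequence repeats with period 6.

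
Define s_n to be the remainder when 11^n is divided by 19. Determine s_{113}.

7

s_1 = 11; s_2 = 7; s_3 = 1; s_4 = 11.
Since s_4 = s_1 = 11, the sequence is periodic with period 3.
So s_{113} = s_{1 + ((113-1) mod 3)} = s_2 = 7.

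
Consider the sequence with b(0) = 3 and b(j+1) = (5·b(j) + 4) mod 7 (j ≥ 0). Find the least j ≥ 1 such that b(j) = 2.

3

b(0) = 3; b(1) = 5; b(2) = 1; b(3) = 2; b(4) = 0; b(5) = 4; b(6) = 3.
The sequence repeats with period 6.
The value 2 first appears (with j ≥ 1) at b(3).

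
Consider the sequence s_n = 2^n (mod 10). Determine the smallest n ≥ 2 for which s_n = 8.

Computing terms: s_1 = 2,  s_2 = 4,  s_3 = 8,  s_4 = 6,  s_5 = 2.
The sequence repeats with period 4.
The value 8 first appears (with n ≥ 2) at s_3.

3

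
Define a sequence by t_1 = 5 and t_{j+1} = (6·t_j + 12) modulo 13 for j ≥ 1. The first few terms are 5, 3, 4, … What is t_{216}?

1

t_1 = 5,  t_2 = 3,  t_3 = 4,  t_4 = 10,  t_5 = 7,  t_6 = 2,  t_7 = 11,  t_8 = 0,  t_9 = 12,  t_{10} = 6,  t_{11} = 9,  t_{12} = 1,  t_{13} = 5.
Since t_{13} = t_1 = 5, the sequence is periodic with period 12.
So t_{216} = t_{1 + ((216-1) mod 12)} = t_{12} = 1.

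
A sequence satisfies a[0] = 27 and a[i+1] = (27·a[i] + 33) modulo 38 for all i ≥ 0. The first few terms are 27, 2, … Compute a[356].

a[0] = 27; a[1] = 2; a[2] = 11; a[3] = 26; a[4] = 13; a[5] = 4; a[6] = 27.
The sequence repeats with period 6.
So a[356] = a[0 + ((356-0) mod 6)] = a[2] = 11.

11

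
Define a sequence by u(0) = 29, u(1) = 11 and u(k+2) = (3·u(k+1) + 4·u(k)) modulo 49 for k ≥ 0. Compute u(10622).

We have u(0) = 29,  u(1) = 11,  u(2) = 2,  u(3) = 1,  u(4) = 11,  u(5) = 37,  u(6) = 8,  u(7) = 25,  u(8) = 9,  u(9) = 29,  u(10) = 25,  u(11) = 44,  u(12) = 36,  u(13) = 39,  u(14) = 16,  u(15) = 8,  u(16) = 39,  u(17) = 2,  u(18) = 15,  u(19) = 4,  u(20) = 23,  u(21) = 36,  u(22) = 4,  u(23) = 9,  u(24) = 43,  u(25) = 18,  u(26) = 30,  u(27) = 15,  u(28) = 18,  u(29) = 16,  u(30) = 22,  u(31) = 32,  u(32) = 37,  u(33) = 43,  u(34) = 32,  u(35) = 23,  u(36) = 1,  u(37) = 46,  u(38) = 44,  u(39) = 22,  u(40) = 46,  u(41) = 30,  u(42) = 29,  u(43) = 11.
Since (u(42), u(43)) = (u(0), u(1)) = (29, 11) (two consecutive terms determine the rest), the sequence is periodic with period 42.
(10622 - 0) mod 42 = 38, so u(10622) = u(38) = 44.

44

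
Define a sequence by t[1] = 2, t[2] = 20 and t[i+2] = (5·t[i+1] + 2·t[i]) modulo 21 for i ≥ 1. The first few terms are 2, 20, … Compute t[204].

14

Computing terms: t[1] = 2; t[2] = 20; t[3] = 20; t[4] = 14; t[5] = 5; t[6] = 11; t[7] = 2; t[8] = 11; t[9] = 17; t[10] = 2; t[11] = 2; t[12] = 14; t[13] = 11; t[14] = 20; t[15] = 17; t[16] = 20; t[17] = 8; t[18] = 17; t[19] = 17; t[20] = 14; t[21] = 20; t[22] = 2; t[23] = 8; t[24] = 2; t[25] = 5; t[26] = 8; t[27] = 8; t[28] = 14; t[29] = 2; t[30] = 17; t[31] = 5; t[32] = 17; t[33] = 11; t[34] = 5; t[35] = 5; t[36] = 14; t[37] = 17; t[38] = 8; t[39] = 11; t[40] = 8; t[41] = 20; t[42] = 11; t[43] = 11; t[44] = 14; t[45] = 8; t[46] = 5; t[47] = 20; t[48] = 5; t[49] = 2; t[50] = 20.
Since (t[49], t[50]) = (t[1], t[2]) = (2, 20) (two consecutive terms determine the rest), the sequence is periodic with period 48.
So t[204] = t[1 + ((204-1) mod 48)] = t[12] = 14.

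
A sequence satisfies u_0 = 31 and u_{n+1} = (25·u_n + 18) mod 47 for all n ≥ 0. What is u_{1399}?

37

We have u_0 = 31,  u_1 = 41,  u_2 = 9,  u_3 = 8,  u_4 = 30,  u_5 = 16,  u_6 = 42,  u_7 = 34,  u_8 = 22,  u_9 = 4,  u_{10} = 24,  u_{11} = 7,  u_{12} = 5,  u_{13} = 2,  u_{14} = 21,  u_{15} = 26,  u_{16} = 10,  u_{17} = 33,  u_{18} = 44,  u_{19} = 37,  u_{20} = 3,  u_{21} = 46,  u_{22} = 40,  u_{23} = 31.
The sequence repeats with period 23.
So u_{1399} = u_{0 + ((1399-0) mod 23)} = u_{19} = 37.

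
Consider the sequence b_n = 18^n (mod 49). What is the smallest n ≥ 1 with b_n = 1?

3

b_0 = 1, b_1 = 18, b_2 = 30, b_3 = 1.
The sequence repeats with period 3.
The value 1 next appears (with n ≥ 1) at b_3.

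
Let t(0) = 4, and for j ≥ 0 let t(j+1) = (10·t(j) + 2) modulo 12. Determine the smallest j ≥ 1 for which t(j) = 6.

1

We have t(0) = 4; t(1) = 6; t(2) = 2; t(3) = 10; t(4) = 6.
Since t(4) = t(1) = 6, the sequence is eventually periodic: after a pre-period of length 1 it cycles with period 3.
The value 6 first appears (with j ≥ 1) at t(1).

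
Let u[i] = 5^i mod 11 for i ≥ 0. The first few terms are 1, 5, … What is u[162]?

Listing terms: u[0] = 1; u[1] = 5; u[2] = 3; u[3] = 4; u[4] = 9; u[5] = 1.
The sequence repeats with period 5.
(162 - 0) mod 5 = 2, so u[162] = u[2] = 3.

3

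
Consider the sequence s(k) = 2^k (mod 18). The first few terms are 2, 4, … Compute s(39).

8

We have s(1) = 2, s(2) = 4, s(3) = 8, s(4) = 16, s(5) = 14, s(6) = 10, s(7) = 2.
The sequence repeats with period 6.
So s(39) = s(1 + ((39-1) mod 6)) = s(3) = 8.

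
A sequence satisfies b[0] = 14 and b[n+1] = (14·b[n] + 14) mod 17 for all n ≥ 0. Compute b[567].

b[0] = 14, b[1] = 6, b[2] = 13, b[3] = 9, b[4] = 4, b[5] = 2, b[6] = 8, b[7] = 7, b[8] = 10, b[9] = 1, b[10] = 11, b[11] = 15, b[12] = 3, b[13] = 5, b[14] = 16, b[15] = 0, b[16] = 14.
The sequence repeats with period 16.
So b[567] = b[0 + ((567-0) mod 16)] = b[7] = 7.

7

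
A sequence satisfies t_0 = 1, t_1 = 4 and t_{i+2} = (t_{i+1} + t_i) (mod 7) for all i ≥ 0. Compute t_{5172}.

Listing terms: t_0 = 1; t_1 = 4; t_2 = 5; t_3 = 2; t_4 = 0; t_5 = 2; t_6 = 2; t_7 = 4; t_8 = 6; t_9 = 3; t_{10} = 2; t_{11} = 5; t_{12} = 0; t_{13} = 5; t_{14} = 5; t_{15} = 3; t_{16} = 1; t_{17} = 4.
The sequence repeats with period 16.
(5172 - 0) mod 16 = 4, so t_{5172} = t_4 = 0.

0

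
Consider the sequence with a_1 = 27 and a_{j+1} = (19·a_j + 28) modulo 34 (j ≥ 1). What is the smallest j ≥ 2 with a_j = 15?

We have a_1 = 27; a_2 = 31; a_3 = 5; a_4 = 21; a_5 = 19; a_6 = 15; a_7 = 7; a_8 = 25; a_9 = 27.
Since a_9 = a_1 = 27, the sequence is periodic with period 8.
The value 15 first appears (with j ≥ 2) at a_6.

6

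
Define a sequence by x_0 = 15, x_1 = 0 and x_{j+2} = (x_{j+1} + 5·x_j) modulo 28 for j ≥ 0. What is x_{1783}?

Computing terms: x_0 = 15; x_1 = 0; x_2 = 19; x_3 = 19; x_4 = 2; x_5 = 13; x_6 = 23; x_7 = 4; x_8 = 7; x_9 = 27; x_{10} = 6; x_{11} = 1; x_{12} = 3; x_{13} = 8; x_{14} = 23; x_{15} = 7; x_{16} = 10; x_{17} = 17; x_{18} = 11; x_{19} = 12; x_{20} = 11; x_{21} = 15; x_{22} = 14; x_{23} = 5; x_{24} = 19; x_{25} = 16; x_{26} = 27; x_{27} = 23; x_{28} = 18; x_{29} = 21; x_{30} = 27; x_{31} = 20; x_{32} = 15; x_{33} = 3; x_{34} = 22; x_{35} = 9; x_{36} = 7; x_{37} = 24; x_{38} = 3; x_{39} = 11; x_{40} = 26; x_{41} = 25; x_{42} = 15; x_{43} = 0.
Since (x_{42}, x_{43}) = (x_0, x_1) = (15, 0) (two consecutive terms determine the rest), the sequence is periodic with period 42.
So x_{1783} = x_{0 + ((1783-0) mod 42)} = x_{19} = 12.

12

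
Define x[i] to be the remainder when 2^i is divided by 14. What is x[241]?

Listing terms: x[1] = 2, x[2] = 4, x[3] = 8, x[4] = 2.
The sequence repeats with period 3.
(241 - 1) mod 3 = 0, so x[241] = x[1] = 2.

2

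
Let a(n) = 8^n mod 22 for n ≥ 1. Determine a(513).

Computing terms: a(1) = 8,  a(2) = 20,  a(3) = 6,  a(4) = 4,  a(5) = 10,  a(6) = 14,  a(7) = 2,  a(8) = 16,  a(9) = 18,  a(10) = 12,  a(11) = 8.
The sequence repeats with period 10.
So a(513) = a(1 + ((513-1) mod 10)) = a(3) = 6.

6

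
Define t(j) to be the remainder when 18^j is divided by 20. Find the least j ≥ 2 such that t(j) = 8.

5

Listing terms: t(1) = 18,  t(2) = 4,  t(3) = 12,  t(4) = 16,  t(5) = 8,  t(6) = 4.
Since t(6) = t(2) = 4, the sequence is eventually periodic: after a pre-period of length 1 it cycles with period 4.
The value 8 first appears (with j ≥ 2) at t(5).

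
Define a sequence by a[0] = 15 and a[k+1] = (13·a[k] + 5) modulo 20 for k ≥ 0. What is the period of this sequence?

4

a[0] = 15,  a[1] = 0,  a[2] = 5,  a[3] = 10,  a[4] = 15.
The sequence repeats with period 4.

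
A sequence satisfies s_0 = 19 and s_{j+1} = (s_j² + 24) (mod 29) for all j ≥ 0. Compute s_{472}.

18

We have s_0 = 19; s_1 = 8; s_2 = 1; s_3 = 25; s_4 = 11; s_5 = 0; s_6 = 24; s_7 = 20; s_8 = 18; s_9 = 0.
Since s_9 = s_5 = 0, the sequence is eventually periodic: after a pre-period of length 5 it cycles with period 4.
For j ≥ 5, s_j depends only on (j - 5) mod 4. (472 - 5) mod 4 = 3, so s_{472} = s_8 = 18.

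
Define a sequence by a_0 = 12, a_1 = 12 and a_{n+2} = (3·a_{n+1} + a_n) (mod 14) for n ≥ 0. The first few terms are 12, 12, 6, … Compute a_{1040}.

12

a_0 = 12,  a_1 = 12,  a_2 = 6,  a_3 = 2,  a_4 = 12,  a_5 = 10,  a_6 = 0,  a_7 = 10,  a_8 = 2,  a_9 = 2,  a_{10} = 8,  a_{11} = 12,  a_{12} = 2,  a_{13} = 4,  a_{14} = 0,  a_{15} = 4,  a_{16} = 12,  a_{17} = 12.
The sequence repeats with period 16.
(1040 - 0) mod 16 = 0, so a_{1040} = a_0 = 12.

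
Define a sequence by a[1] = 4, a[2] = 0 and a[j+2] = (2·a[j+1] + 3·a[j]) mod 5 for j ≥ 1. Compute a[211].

2

We have a[1] = 4,  a[2] = 0,  a[3] = 2,  a[4] = 4,  a[5] = 4,  a[6] = 0.
Since (a[5], a[6]) = (a[1], a[2]) = (4, 0) (two consecutive terms determine the rest), the sequence is periodic with period 4.
So a[211] = a[1 + ((211-1) mod 4)] = a[3] = 2.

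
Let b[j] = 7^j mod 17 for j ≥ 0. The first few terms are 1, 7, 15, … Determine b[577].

We have b[0] = 1, b[1] = 7, b[2] = 15, b[3] = 3, b[4] = 4, b[5] = 11, b[6] = 9, b[7] = 12, b[8] = 16, b[9] = 10, b[10] = 2, b[11] = 14, b[12] = 13, b[13] = 6, b[14] = 8, b[15] = 5, b[16] = 1.
The sequence repeats with period 16.
So b[577] = b[0 + ((577-0) mod 16)] = b[1] = 7.

7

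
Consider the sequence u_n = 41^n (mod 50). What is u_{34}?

11

Listing terms: u_0 = 1,  u_1 = 41,  u_2 = 31,  u_3 = 21,  u_4 = 11,  u_5 = 1.
Since u_5 = u_0 = 1, the sequence is periodic with period 5.
So u_{34} = u_{0 + ((34-0) mod 5)} = u_4 = 11.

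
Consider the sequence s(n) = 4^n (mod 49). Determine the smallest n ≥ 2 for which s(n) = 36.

We have s(1) = 4,  s(2) = 16,  s(3) = 15,  s(4) = 11,  s(5) = 44,  s(6) = 29,  s(7) = 18,  s(8) = 23,  s(9) = 43,  s(10) = 25,  s(11) = 2,  s(12) = 8,  s(13) = 32,  s(14) = 30,  s(15) = 22,  s(16) = 39,  s(17) = 9,  s(18) = 36,  s(19) = 46,  s(20) = 37,  s(21) = 1,  s(22) = 4.
The sequence repeats with period 21.
The value 36 first appears (with n ≥ 2) at s(18).

18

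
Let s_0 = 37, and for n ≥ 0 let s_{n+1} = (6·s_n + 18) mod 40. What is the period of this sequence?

5

We have s_0 = 37; s_1 = 0; s_2 = 18; s_3 = 6; s_4 = 14; s_5 = 22; s_6 = 30; s_7 = 38; s_8 = 6.
Since s_8 = s_3 = 6, the sequence is eventually periodic: after a pre-period of length 3 it cycles with period 5.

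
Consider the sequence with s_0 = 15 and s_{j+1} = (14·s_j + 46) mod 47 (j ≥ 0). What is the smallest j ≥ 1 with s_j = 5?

Computing terms: s_0 = 15; s_1 = 21; s_2 = 11; s_3 = 12; s_4 = 26; s_5 = 34; s_6 = 5; s_7 = 22; s_8 = 25; s_9 = 20; s_{10} = 44; s_{11} = 4; s_{12} = 8; s_{13} = 17; s_{14} = 2; s_{15} = 27; s_{16} = 1; s_{17} = 13; s_{18} = 40; s_{19} = 42; s_{20} = 23; s_{21} = 39; s_{22} = 28; s_{23} = 15.
Since s_{23} = s_0 = 15, the sequence is periodic with period 23.
The value 5 first appears (with j ≥ 1) at s_6.

6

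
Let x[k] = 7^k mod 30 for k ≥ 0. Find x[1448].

1

x[0] = 1,  x[1] = 7,  x[2] = 19,  x[3] = 13,  x[4] = 1.
The sequence repeats with period 4.
(1448 - 0) mod 4 = 0, so x[1448] = x[0] = 1.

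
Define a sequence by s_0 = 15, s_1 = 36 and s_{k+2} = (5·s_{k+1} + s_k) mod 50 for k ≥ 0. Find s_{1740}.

Computing terms: s_0 = 15,  s_1 = 36,  s_2 = 45,  s_3 = 11,  s_4 = 0,  s_5 = 11,  s_6 = 5,  s_7 = 36,  s_8 = 35,  s_9 = 11,  s_{10} = 40,  s_{11} = 11,  s_{12} = 45,  s_{13} = 36,  s_{14} = 25,  s_{15} = 11,  s_{16} = 30,  s_{17} = 11,  s_{18} = 35,  s_{19} = 36,  s_{20} = 15,  s_{21} = 11,  s_{22} = 20,  s_{23} = 11,  s_{24} = 25,  s_{25} = 36,  s_{26} = 5,  s_{27} = 11,  s_{28} = 10,  s_{29} = 11,  s_{30} = 15,  s_{31} = 36.
The sequence repeats with period 30.
(1740 - 0) mod 30 = 0, so s_{1740} = s_0 = 15.

15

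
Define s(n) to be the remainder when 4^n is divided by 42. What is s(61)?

Computing terms: s(0) = 1,  s(1) = 4,  s(2) = 16,  s(3) = 22,  s(4) = 4.
Since s(4) = s(1) = 4, the sequence is eventually periodic: after a pre-period of length 1 it cycles with period 3.
For n ≥ 1, s(n) depends only on (n - 1) mod 3. (61 - 1) mod 3 = 0, so s(61) = s(1) = 4.

4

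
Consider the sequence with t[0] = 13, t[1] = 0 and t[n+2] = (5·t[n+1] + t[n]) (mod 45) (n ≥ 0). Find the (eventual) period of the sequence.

Listing terms: t[0] = 13,  t[1] = 0,  t[2] = 13,  t[3] = 20,  t[4] = 23,  t[5] = 0,  t[6] = 23,  t[7] = 25,  t[8] = 13,  t[9] = 0.
Since (t[8], t[9]) = (t[0], t[1]) = (13, 0) (two consecutive terms determine the rest), the sequence is periodic with period 8.

8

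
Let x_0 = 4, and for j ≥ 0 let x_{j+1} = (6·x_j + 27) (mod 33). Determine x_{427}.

6

x_0 = 4, x_1 = 18, x_2 = 3, x_3 = 12, x_4 = 0, x_5 = 27, x_6 = 24, x_7 = 6, x_8 = 30, x_9 = 9, x_{10} = 15, x_{11} = 18.
Since x_{11} = x_1 = 18, the sequence is eventually periodic: after a pre-period of length 1 it cycles with period 10.
For j ≥ 1, x_j depends only on (j - 1) mod 10. (427 - 1) mod 10 = 6, so x_{427} = x_7 = 6.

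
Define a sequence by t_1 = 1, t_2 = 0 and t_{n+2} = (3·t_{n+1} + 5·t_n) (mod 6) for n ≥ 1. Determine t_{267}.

5

We have t_1 = 1,  t_2 = 0,  t_3 = 5,  t_4 = 3,  t_5 = 4,  t_6 = 3,  t_7 = 5,  t_8 = 0,  t_9 = 1,  t_{10} = 3,  t_{11} = 2,  t_{12} = 3,  t_{13} = 1,  t_{14} = 0.
The sequence repeats with period 12.
(267 - 1) mod 12 = 2, so t_{267} = t_3 = 5.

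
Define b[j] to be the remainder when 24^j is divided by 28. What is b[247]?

24

Listing terms: b[1] = 24,  b[2] = 16,  b[3] = 20,  b[4] = 4,  b[5] = 12,  b[6] = 8,  b[7] = 24.
Since b[7] = b[1] = 24, the sequence is periodic with period 6.
So b[247] = b[1 + ((247-1) mod 6)] = b[1] = 24.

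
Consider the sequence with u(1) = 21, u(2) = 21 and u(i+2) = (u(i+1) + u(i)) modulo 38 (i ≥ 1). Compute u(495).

Listing terms: u(1) = 21, u(2) = 21, u(3) = 4, u(4) = 25, u(5) = 29, u(6) = 16, u(7) = 7, u(8) = 23, u(9) = 30, u(10) = 15, u(11) = 7, u(12) = 22, u(13) = 29, u(14) = 13, u(15) = 4, u(16) = 17, u(17) = 21, u(18) = 0, u(19) = 21, u(20) = 21.
The sequence repeats with period 18.
(495 - 1) mod 18 = 8, so u(495) = u(9) = 30.

30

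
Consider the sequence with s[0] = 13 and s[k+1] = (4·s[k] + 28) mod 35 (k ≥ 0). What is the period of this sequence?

s[0] = 13; s[1] = 10; s[2] = 33; s[3] = 20; s[4] = 3; s[5] = 5; s[6] = 13.
The sequence repeats with period 6.

6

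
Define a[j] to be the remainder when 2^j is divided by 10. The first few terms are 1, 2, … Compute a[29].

2

a[0] = 1; a[1] = 2; a[2] = 4; a[3] = 8; a[4] = 6; a[5] = 2.
Since a[5] = a[1] = 2, the sequence is eventually periodic: after a pre-period of length 1 it cycles with period 4.
For j ≥ 1, a[j] depends only on (j - 1) mod 4. (29 - 1) mod 4 = 0, so a[29] = a[1] = 2.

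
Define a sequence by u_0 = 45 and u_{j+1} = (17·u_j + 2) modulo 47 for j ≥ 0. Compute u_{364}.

43

u_0 = 45,  u_1 = 15,  u_2 = 22,  u_3 = 0,  u_4 = 2,  u_5 = 36,  u_6 = 3,  u_7 = 6,  u_8 = 10,  u_9 = 31,  u_{10} = 12,  u_{11} = 18,  u_{12} = 26,  u_{13} = 21,  u_{14} = 30,  u_{15} = 42,  u_{16} = 11,  u_{17} = 1,  u_{18} = 19,  u_{19} = 43,  u_{20} = 28,  u_{21} = 8,  u_{22} = 44,  u_{23} = 45.
The sequence repeats with period 23.
(364 - 0) mod 23 = 19, so u_{364} = u_{19} = 43.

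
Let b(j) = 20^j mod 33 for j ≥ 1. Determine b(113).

14

We have b(1) = 20,  b(2) = 4,  b(3) = 14,  b(4) = 16,  b(5) = 23,  b(6) = 31,  b(7) = 26,  b(8) = 25,  b(9) = 5,  b(10) = 1,  b(11) = 20.
The sequence repeats with period 10.
So b(113) = b(1 + ((113-1) mod 10)) = b(3) = 14.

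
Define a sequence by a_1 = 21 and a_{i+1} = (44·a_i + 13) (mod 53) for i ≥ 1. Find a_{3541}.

a_1 = 21; a_2 = 36; a_3 = 7; a_4 = 3; a_5 = 39; a_6 = 33; a_7 = 34; a_8 = 25; a_9 = 0; a_{10} = 13; a_{11} = 2; a_{12} = 48; a_{13} = 5; a_{14} = 21.
The sequence repeats with period 13.
So a_{3541} = a_{1 + ((3541-1) mod 13)} = a_5 = 39.

39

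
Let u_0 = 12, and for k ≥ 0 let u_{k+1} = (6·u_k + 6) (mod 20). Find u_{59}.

6

Computing terms: u_0 = 12, u_1 = 18, u_2 = 14, u_3 = 10, u_4 = 6, u_5 = 2, u_6 = 18.
Since u_6 = u_1 = 18, the sequence is eventually periodic: after a pre-period of length 1 it cycles with period 5.
For k ≥ 1, u_k depends only on (k - 1) mod 5. (59 - 1) mod 5 = 3, so u_{59} = u_4 = 6.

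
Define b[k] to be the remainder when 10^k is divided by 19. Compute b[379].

10

We have b[0] = 1; b[1] = 10; b[2] = 5; b[3] = 12; b[4] = 6; b[5] = 3; b[6] = 11; b[7] = 15; b[8] = 17; b[9] = 18; b[10] = 9; b[11] = 14; b[12] = 7; b[13] = 13; b[14] = 16; b[15] = 8; b[16] = 4; b[17] = 2; b[18] = 1.
Since b[18] = b[0] = 1, the sequence is periodic with period 18.
So b[379] = b[0 + ((379-0) mod 18)] = b[1] = 10.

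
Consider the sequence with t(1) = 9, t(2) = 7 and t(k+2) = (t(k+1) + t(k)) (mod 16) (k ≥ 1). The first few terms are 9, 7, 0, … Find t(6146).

Listing terms: t(1) = 9, t(2) = 7, t(3) = 0, t(4) = 7, t(5) = 7, t(6) = 14, t(7) = 5, t(8) = 3, t(9) = 8, t(10) = 11, t(11) = 3, t(12) = 14, t(13) = 1, t(14) = 15, t(15) = 0, t(16) = 15, t(17) = 15, t(18) = 14, t(19) = 13, t(20) = 11, t(21) = 8, t(22) = 3, t(23) = 11, t(24) = 14, t(25) = 9, t(26) = 7.
The sequence repeats with period 24.
(6146 - 1) mod 24 = 1, so t(6146) = t(2) = 7.

7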